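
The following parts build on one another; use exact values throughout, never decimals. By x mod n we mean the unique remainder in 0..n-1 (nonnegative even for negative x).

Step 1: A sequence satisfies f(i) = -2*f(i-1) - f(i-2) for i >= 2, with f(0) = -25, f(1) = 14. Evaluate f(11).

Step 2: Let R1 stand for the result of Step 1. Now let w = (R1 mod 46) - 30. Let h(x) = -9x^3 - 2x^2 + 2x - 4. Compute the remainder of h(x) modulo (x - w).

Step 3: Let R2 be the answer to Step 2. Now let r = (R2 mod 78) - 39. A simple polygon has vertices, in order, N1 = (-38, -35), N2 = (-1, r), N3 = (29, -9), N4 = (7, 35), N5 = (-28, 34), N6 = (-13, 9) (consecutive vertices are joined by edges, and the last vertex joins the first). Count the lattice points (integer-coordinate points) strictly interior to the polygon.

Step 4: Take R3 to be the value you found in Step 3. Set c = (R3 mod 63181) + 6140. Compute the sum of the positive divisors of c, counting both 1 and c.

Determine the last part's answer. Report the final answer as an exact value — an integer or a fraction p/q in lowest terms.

9576

Step 1: f(2) = -2*(14) - 1*(-25) = -3; iterating: f(2)=-3, f(3)=-8, f(4)=19, f(5)=-30, f(6)=41, f(7)=-52, f(8)=63, f(9)=-74, f(10)=85, f(11)=-96; answer -96
Step 2: R1 = -96; w = 12; remainder = value at the root: -9*(12)^3 - 2*(12)^2 + 2*(12)^1 - 4 = (-15552) + (-288) + (24) + (-4) = -15820; answer -15820
Step 3: R2 = -15820; r = -25; cross terms: (-38*-25 - -1*-35)=915, (-1*-9 - 29*-25)=734, (29*35 - 7*-9)=1078, (7*34 - -28*35)=1218, (-28*9 - -13*34)=190, (-13*-35 - -38*9)=797; twice the area = |4932| = 4932; area = 2466; boundary points = 1 + 2 + 22 + 1 + 5 + 1 = 32; strictly interior points = area - boundary/2 + 1 = 2451; answer 2451
Step 4: R3 = 2451; c = 8591; 8591 = 11^2 * 71; sigma = (1 + 11 + 121) * (1 + 71) = 133 * 72 = 9576; answer 9576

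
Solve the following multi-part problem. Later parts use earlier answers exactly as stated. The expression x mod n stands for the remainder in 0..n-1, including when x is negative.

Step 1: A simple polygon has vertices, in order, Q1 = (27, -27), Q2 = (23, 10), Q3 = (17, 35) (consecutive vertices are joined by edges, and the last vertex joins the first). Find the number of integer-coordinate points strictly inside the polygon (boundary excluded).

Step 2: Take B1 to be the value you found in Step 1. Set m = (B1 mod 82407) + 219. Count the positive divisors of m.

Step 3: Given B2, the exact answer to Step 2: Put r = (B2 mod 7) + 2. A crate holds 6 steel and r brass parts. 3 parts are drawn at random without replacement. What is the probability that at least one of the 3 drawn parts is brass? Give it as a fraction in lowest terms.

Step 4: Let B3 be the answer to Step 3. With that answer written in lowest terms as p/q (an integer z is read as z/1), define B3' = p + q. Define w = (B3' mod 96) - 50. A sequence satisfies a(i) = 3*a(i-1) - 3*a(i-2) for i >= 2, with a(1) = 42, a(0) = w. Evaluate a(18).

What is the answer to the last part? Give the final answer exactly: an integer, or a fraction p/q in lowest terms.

-610173

Step 1: cross terms: (27*10 - 23*-27)=891, (23*35 - 17*10)=635, (17*-27 - 27*35)=-1404; twice the area = |122| = 122; area = 61; boundary points = 1 + 1 + 2 = 4; strictly interior points = area - boundary/2 + 1 = 60; answer 60
Step 2: B1 = 60; m = 279; 279 = 3^2 * 31; number of divisors = (2+1) * (1+1) = 6; answer 6
Step 3: B2 = 6; r = 8; total draws C(14,3) = 364; complement C(6,3) = 20; favorable 364 - 20 = 344; P = 86/91; answer 86/91
Step 4: B3 = 86/91; threaded value p + q = 177; w = 31; a(2) = 3*(42) - 3*(31) = 33; iterating: a(2)=33, a(3)=-27, a(4)=-180, a(5)=-459, a(6)=-837, a(7)=-1134, a(8)=-891, a(9)=729, a(10)=4860, a(11)=12393, a(12)=22599, a(13)=30618, a(14)=24057, a(15)=-19683, a(16)=-131220, a(17)=-334611, a(18)=-610173; answer -610173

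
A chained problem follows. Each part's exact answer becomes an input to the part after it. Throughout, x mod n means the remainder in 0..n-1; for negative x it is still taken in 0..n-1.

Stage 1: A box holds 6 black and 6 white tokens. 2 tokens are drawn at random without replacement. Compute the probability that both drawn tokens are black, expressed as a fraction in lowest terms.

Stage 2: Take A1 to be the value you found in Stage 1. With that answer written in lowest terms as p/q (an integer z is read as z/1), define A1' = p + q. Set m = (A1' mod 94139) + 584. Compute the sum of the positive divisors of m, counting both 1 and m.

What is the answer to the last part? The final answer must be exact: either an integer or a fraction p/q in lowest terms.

672

Stage 1: total draws C(12,2) = 66; favorable C(6,2) = 15; P = 5/22; answer 5/22
Stage 2: A1 = 5/22; threaded value p + q = 27; m = 611; 611 = 13 * 47; sigma = (1 + 13) * (1 + 47) = 14 * 48 = 672; answer 672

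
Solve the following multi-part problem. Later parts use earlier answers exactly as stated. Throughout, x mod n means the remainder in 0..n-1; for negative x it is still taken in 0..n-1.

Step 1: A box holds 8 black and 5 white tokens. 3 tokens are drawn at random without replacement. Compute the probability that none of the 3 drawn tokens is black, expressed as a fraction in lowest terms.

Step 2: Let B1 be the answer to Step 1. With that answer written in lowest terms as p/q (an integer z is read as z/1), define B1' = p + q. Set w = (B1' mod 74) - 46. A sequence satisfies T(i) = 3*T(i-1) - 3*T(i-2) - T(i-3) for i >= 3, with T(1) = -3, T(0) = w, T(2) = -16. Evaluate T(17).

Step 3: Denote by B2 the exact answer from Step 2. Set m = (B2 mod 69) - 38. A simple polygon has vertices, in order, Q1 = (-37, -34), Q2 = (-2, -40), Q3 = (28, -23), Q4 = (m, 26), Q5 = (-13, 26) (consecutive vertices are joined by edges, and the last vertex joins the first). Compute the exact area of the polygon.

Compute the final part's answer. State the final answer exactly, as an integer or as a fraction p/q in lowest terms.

Step 1: total draws C(13,3) = 286; favorable C(5,3) = 10; P = 5/143; answer 5/143
Step 2: B1 = 5/143; threaded value p + q = 148; w = -46; T(3) = 3*(-16) - 3*(-3) - 1*(-46) = 7; iterating: T(3)=7, T(4)=72, T(5)=211, T(6)=410, T(7)=525, T(8)=134, T(9)=-1583, T(10)=-5676, T(11)=-12413, T(12)=-18628, T(13)=-12969, T(14)=29390, T(15)=145705, T(16)=361914, T(17)=619237; answer 619237
Step 3: B2 = 619237; m = -7; cross terms: (-37*-40 - -2*-34)=1412, (-2*-23 - 28*-40)=1166, (28*26 - -7*-23)=567, (-7*26 - -13*26)=156, (-13*-34 - -37*26)=1404; twice the area = |4705| = 4705; area = 4705/2; answer 4705/2

4705/2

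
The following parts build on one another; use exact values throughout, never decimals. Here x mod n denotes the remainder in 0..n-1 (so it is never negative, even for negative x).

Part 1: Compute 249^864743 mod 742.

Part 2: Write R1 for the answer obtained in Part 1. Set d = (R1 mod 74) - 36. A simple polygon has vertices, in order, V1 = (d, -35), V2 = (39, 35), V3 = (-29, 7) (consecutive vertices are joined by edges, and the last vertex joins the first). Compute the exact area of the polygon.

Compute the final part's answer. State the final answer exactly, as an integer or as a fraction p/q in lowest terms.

Part 1: squarings mod 742: 249^1=249, 249^2=415, 249^4=81, 249^8=625, 249^16=333, 249^32=331, 249^64=487, 249^128=471, 249^256=725, 249^512=289, 249^1024=417, 249^2048=261, 249^4096=599, 249^8192=415, 249^16384=81, 249^32768=625, 249^65536=333, 249^131072=331, 249^262144=487, 249^524288=471; 249^864743 = 249^1 * 249^2 * 249^4 * 249^32 * 249^64 * 249^128 * 249^256 * 249^4096 * 249^8192 * 249^65536 * 249^262144 * 249^524288 = 653 (mod 742); answer 653
Part 2: R1 = 653; d = 25; cross terms: (25*35 - 39*-35)=2240, (39*7 - -29*35)=1288, (-29*-35 - 25*7)=840; twice the area = |4368| = 4368; area = 2184; answer 2184

2184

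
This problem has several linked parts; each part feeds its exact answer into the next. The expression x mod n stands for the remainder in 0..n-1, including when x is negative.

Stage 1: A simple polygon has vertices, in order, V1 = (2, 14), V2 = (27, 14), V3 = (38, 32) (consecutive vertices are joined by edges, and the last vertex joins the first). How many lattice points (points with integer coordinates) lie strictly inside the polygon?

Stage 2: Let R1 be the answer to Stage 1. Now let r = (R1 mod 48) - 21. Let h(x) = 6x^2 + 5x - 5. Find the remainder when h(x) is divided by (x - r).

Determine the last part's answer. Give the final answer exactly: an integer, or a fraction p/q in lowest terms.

Stage 1: cross terms: (2*14 - 27*14)=-350, (27*32 - 38*14)=332, (38*14 - 2*32)=468; twice the area = |450| = 450; area = 225; boundary points = 25 + 1 + 18 = 44; strictly interior points = area - boundary/2 + 1 = 204; answer 204
Stage 2: R1 = 204; r = -9; remainder = value at the root: 6*(-9)^2 + 5*(-9)^1 - 5 = (486) + (-45) + (-5) = 436; answer 436

436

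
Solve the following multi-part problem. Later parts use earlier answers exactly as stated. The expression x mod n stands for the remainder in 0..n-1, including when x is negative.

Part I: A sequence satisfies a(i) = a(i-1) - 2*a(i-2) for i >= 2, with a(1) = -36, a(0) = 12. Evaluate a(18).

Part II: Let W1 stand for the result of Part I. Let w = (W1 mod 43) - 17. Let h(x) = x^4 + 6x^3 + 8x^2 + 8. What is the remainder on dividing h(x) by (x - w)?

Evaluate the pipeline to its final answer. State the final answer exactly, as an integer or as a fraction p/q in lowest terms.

Part I: a(2) = 1*(-36) - 2*(12) = -60; iterating: a(2)=-60, a(3)=12, a(4)=132, a(5)=108, a(6)=-156, a(7)=-372, a(8)=-60, a(9)=684, a(10)=804, a(11)=-564, a(12)=-2172, a(13)=-1044, a(14)=3300, a(15)=5388, a(16)=-1212, a(17)=-11988, a(18)=-9564; answer -9564
Part II: W1 = -9564; w = 8; remainder = value at the root: 1*(8)^4 + 6*(8)^3 + 8*(8)^2 + 8 = (4096) + (3072) + (512) + (8) = 7688; answer 7688

7688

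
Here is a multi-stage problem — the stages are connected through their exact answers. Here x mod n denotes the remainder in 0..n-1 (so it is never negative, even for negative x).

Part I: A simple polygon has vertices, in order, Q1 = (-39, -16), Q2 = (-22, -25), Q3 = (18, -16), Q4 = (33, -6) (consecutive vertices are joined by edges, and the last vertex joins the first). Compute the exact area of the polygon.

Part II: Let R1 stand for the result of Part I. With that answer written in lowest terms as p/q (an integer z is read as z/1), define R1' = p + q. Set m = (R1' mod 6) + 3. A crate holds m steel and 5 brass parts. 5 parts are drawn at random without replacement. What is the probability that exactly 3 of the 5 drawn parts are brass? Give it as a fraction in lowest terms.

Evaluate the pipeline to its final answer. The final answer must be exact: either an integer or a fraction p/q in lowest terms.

280/1287

Part I: cross terms: (-39*-25 - -22*-16)=623, (-22*-16 - 18*-25)=802, (18*-6 - 33*-16)=420, (33*-16 - -39*-6)=-762; twice the area = |1083| = 1083; area = 1083/2; answer 1083/2
Part II: R1 = 1083/2; threaded value p + q = 1085; m = 8; total draws C(13,5) = 1287; favorable C(5,3)*C(8,2) = 280; P = 280/1287; answer 280/1287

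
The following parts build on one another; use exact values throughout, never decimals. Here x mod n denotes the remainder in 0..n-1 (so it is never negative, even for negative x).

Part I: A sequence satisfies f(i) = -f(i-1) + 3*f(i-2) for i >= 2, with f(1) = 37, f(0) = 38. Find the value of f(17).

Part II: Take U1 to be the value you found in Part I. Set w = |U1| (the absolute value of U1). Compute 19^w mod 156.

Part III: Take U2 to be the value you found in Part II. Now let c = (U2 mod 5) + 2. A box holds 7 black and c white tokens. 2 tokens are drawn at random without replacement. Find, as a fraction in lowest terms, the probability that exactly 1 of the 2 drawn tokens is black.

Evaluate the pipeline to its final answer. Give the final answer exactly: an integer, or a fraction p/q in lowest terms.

7/18

Part I: f(2) = -1*(37) + 3*(38) = 77; iterating: f(2)=77, f(3)=34, f(4)=197, f(5)=-95, f(6)=686, f(7)=-971, f(8)=3029, f(9)=-5942, f(10)=15029, f(11)=-32855, f(12)=77942, f(13)=-176507, f(14)=410333, f(15)=-939854, f(16)=2170853, f(17)=-4990415; answer -4990415
Part II: U1 = -4990415; w = 4990415; squarings mod 156: 19^1=19, 19^2=49, 19^4=61, 19^8=133, 19^16=61, 19^32=133, 19^64=61, 19^128=133, 19^256=61, 19^512=133, 19^1024=61, 19^2048=133, 19^4096=61, 19^8192=133, 19^16384=61, 19^32768=133, 19^65536=61, 19^131072=133, 19^262144=61, 19^524288=133, 19^1048576=61, 19^2097152=133, 19^4194304=61; 19^4990415 = 19^1 * 19^2 * 19^4 * 19^8 * 19^64 * 19^128 * 19^256 * 19^1024 * 19^8192 * 19^262144 * 19^524288 * 19^4194304 = 115 (mod 156); answer 115
Part III: U2 = 115; c = 2; total draws C(9,2) = 36; favorable C(7,1)*C(2,1) = 14; P = 7/18; answer 7/18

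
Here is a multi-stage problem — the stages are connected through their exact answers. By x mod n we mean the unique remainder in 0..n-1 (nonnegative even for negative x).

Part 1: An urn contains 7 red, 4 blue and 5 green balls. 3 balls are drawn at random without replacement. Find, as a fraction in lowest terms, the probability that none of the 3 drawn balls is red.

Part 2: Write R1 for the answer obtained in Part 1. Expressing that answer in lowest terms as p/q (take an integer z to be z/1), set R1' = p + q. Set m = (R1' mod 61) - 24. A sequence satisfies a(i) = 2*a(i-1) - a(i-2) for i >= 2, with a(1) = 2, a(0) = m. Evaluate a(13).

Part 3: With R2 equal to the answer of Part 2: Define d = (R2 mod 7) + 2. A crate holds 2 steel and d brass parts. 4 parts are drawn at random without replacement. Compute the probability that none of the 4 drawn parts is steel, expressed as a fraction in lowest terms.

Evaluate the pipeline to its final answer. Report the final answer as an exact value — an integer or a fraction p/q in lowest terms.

1/7

Part 1: total draws C(16,3) = 560; favorable C(9,3) = 84; P = 3/20; answer 3/20
Part 2: R1 = 3/20; threaded value p + q = 23; m = -1; a(2) = 2*(2) - 1*(-1) = 5; iterating: a(2)=5, a(3)=8, a(4)=11, a(5)=14, a(6)=17, a(7)=20, a(8)=23, a(9)=26, a(10)=29, a(11)=32, a(12)=35, a(13)=38; answer 38
Part 3: R2 = 38; d = 5; total draws C(7,4) = 35; favorable C(5,4) = 5; P = 1/7; answer 1/7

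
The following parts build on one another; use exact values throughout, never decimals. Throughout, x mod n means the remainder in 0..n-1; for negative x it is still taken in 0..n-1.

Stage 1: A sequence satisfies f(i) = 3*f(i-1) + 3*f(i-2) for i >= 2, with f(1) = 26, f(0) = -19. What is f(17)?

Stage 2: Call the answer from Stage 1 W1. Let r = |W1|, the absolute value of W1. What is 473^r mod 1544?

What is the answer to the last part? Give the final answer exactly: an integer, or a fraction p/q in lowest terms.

1425

Stage 1: f(2) = 3*(26) + 3*(-19) = 21; iterating: f(2)=21, f(3)=141, f(4)=486, f(5)=1881, f(6)=7101, f(7)=26946, f(8)=102141, f(9)=387261, f(10)=1468206, f(11)=5566401, f(12)=21103821, f(13)=80010666, f(14)=303343461, f(15)=1150062381, f(16)=4360217526, f(17)=16530839721; answer 16530839721
Stage 2: W1 = 16530839721; r = 16530839721; squarings mod 1544: 473^1=473, 473^2=1393, 473^4=1185, 473^8=729, 473^16=305, 473^32=385, 473^64=1, 473^128=1, 473^256=1, 473^512=1, 473^1024=1, 473^2048=1, 473^4096=1, 473^8192=1, 473^16384=1, 473^32768=1, 473^65536=1, 473^131072=1, 473^262144=1, 473^524288=1, 473^1048576=1, 473^2097152=1, 473^4194304=1, 473^8388608=1, 473^16777216=1, 473^33554432=1, 473^67108864=1, 473^134217728=1, 473^268435456=1, 473^536870912=1, 473^1073741824=1, 473^2147483648=1, 473^4294967296=1, 473^8589934592=1; 473^16530839721 = 473^1 * 473^8 * 473^32 * 473^128 * 473^2048 * 473^4096 * 473^32768 * 473^1048576 * 473^4194304 * 473^16777216 * 473^134217728 * 473^268435456 * 473^1073741824 * 473^2147483648 * 473^4294967296 * 473^8589934592 = 1425 (mod 1544); answer 1425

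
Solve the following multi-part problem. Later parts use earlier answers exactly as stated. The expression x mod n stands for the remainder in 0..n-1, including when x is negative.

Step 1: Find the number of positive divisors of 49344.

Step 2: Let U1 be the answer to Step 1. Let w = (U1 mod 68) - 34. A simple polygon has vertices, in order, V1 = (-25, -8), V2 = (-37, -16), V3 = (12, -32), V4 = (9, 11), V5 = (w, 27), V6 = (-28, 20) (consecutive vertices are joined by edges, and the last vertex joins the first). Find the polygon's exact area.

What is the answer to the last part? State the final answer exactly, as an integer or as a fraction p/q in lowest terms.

Step 1: 49344 = 2^6 * 3 * 257; number of divisors = (6+1) * (1+1) * (1+1) = 28; answer 28
Step 2: U1 = 28; w = -6; cross terms: (-25*-16 - -37*-8)=104, (-37*-32 - 12*-16)=1376, (12*11 - 9*-32)=420, (9*27 - -6*11)=309, (-6*20 - -28*27)=636, (-28*-8 - -25*20)=724; twice the area = |3569| = 3569; area = 3569/2; answer 3569/2

3569/2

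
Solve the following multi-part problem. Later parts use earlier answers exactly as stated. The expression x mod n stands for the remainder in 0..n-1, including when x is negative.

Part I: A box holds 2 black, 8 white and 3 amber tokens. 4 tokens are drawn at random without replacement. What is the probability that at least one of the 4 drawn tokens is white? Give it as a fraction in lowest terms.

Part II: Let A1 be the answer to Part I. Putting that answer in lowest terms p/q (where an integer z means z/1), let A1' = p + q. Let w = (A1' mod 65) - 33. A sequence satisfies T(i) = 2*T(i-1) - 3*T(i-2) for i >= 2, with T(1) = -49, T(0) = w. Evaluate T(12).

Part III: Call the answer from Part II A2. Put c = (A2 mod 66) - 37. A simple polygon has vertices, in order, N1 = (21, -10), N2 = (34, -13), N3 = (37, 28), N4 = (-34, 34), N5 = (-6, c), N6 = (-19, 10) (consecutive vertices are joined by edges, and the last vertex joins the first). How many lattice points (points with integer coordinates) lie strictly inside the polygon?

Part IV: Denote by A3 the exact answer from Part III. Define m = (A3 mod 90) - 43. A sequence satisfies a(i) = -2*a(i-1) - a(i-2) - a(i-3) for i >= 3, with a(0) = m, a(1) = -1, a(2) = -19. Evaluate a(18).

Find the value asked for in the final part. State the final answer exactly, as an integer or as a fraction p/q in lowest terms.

Part I: total draws C(13,4) = 715; complement C(5,4) = 5; favorable 715 - 5 = 710; P = 142/143; answer 142/143
Part II: A1 = 142/143; threaded value p + q = 285; w = -8; T(2) = 2*(-49) - 3*(-8) = -74; iterating: T(2)=-74, T(3)=-1, T(4)=220, T(5)=443, T(6)=226, T(7)=-877, T(8)=-2432, T(9)=-2233, T(10)=2830, T(11)=12359, T(12)=16228; answer 16228
Part III: A2 = 16228; c = 21; cross terms: (21*-13 - 34*-10)=67, (34*28 - 37*-13)=1433, (37*34 - -34*28)=2210, (-34*21 - -6*34)=-510, (-6*10 - -19*21)=339, (-19*-10 - 21*10)=-20; twice the area = |3519| = 3519; area = 3519/2; boundary points = 1 + 1 + 1 + 1 + 1 + 20 = 25; strictly interior points = area - boundary/2 + 1 = 1748; answer 1748
Part IV: A3 = 1748; m = -5; a(3) = -2*(-19) - 1*(-1) - 1*(-5) = 44; iterating: a(3)=44, a(4)=-68, a(5)=111, a(6)=-198, a(7)=353, a(8)=-619, a(9)=1083, a(10)=-1900, a(11)=3336, a(12)=-5855, a(13)=10274, a(14)=-18029, a(15)=31639, a(16)=-55523, a(17)=97436, a(18)=-170988; answer -170988

-170988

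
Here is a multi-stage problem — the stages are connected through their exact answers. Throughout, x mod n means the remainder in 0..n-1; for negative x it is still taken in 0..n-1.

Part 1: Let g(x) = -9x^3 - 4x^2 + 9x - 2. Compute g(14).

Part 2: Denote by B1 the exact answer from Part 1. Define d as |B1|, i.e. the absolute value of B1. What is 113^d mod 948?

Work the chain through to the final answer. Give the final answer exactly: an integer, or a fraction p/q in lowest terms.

Part 1: -9*(14)^3 - 4*(14)^2 + 9*(14)^1 - 2 = (-24696) + (-784) + (126) + (-2) = -25356; answer -25356
Part 2: B1 = -25356; d = 25356; squarings mod 948: 113^1=113, 113^2=445, 113^4=841, 113^8=73, 113^16=589, 113^32=901, 113^64=313, 113^128=325, 113^256=397, 113^512=241, 113^1024=253, 113^2048=493, 113^4096=361, 113^8192=445, 113^16384=841; 113^25356 = 113^4 * 113^8 * 113^256 * 113^512 * 113^8192 * 113^16384 = 733 (mod 948); answer 733

733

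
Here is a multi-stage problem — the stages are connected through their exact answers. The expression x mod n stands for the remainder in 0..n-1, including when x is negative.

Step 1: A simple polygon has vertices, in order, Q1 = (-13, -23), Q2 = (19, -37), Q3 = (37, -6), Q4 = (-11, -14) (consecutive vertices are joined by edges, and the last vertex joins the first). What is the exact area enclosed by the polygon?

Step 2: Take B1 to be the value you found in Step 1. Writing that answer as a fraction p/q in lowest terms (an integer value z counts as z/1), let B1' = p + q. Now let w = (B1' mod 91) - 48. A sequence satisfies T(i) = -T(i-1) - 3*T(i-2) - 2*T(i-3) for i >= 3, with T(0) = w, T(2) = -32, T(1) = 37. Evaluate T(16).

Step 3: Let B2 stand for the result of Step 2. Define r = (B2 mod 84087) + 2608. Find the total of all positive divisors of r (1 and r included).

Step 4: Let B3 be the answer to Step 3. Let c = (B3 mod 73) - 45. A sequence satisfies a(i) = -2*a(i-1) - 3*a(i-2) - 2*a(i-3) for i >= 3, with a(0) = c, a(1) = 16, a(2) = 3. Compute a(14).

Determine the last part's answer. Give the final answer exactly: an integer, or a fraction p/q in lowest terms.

Step 1: cross terms: (-13*-37 - 19*-23)=918, (19*-6 - 37*-37)=1255, (37*-14 - -11*-6)=-584, (-11*-23 - -13*-14)=71; twice the area = |1660| = 1660; area = 830; answer 830
Step 2: B1 = 830; threaded value p + q = 831; w = -36; T(3) = -1*(-32) - 3*(37) - 2*(-36) = -7; iterating: T(3)=-7, T(4)=29, T(5)=56, T(6)=-129, T(7)=-97, T(8)=372, T(9)=177, T(10)=-1099, T(11)=-176, T(12)=3119, T(13)=-393, T(14)=-8612, T(15)=3553, T(16)=23069; answer 23069
Step 3: B2 = 23069; r = 25677; 25677 = 3^4 * 317; sigma = (1 + 3 + 9 + 27 + 81) * (1 + 317) = 121 * 318 = 38478; answer 38478
Step 4: B3 = 38478; c = -38; a(3) = -2*(3) - 3*(16) - 2*(-38) = 22; iterating: a(3)=22, a(4)=-85, a(5)=98, a(6)=15, a(7)=-154, a(8)=67, a(9)=298, a(10)=-489, a(11)=-50, a(12)=971, a(13)=-814, a(14)=-1185; answer -1185

-1185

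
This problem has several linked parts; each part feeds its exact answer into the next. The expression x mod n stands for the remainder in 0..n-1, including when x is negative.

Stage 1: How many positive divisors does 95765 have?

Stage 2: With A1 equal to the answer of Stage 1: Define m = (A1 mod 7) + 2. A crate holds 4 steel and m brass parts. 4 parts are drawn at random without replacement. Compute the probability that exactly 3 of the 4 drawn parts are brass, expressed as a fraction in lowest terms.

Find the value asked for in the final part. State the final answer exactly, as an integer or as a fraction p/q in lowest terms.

Stage 1: 95765 = 5 * 107 * 179; number of divisors = (1+1) * (1+1) * (1+1) = 8; answer 8
Stage 2: A1 = 8; m = 3; total draws C(7,4) = 35; favorable C(3,3)*C(4,1) = 4; P = 4/35; answer 4/35

4/35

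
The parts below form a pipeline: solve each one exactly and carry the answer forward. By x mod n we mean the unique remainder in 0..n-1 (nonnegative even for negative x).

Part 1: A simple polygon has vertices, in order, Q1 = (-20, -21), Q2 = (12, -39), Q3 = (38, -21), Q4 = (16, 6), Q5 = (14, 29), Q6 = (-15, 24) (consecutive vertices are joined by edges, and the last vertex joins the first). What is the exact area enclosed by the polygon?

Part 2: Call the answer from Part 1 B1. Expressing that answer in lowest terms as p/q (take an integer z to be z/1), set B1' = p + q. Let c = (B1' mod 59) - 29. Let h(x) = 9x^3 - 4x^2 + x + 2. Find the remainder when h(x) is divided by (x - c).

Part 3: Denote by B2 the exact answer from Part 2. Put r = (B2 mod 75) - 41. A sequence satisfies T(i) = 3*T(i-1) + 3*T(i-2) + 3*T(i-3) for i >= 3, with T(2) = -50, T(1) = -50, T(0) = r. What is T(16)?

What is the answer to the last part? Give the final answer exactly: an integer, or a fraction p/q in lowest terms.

-14318845227

Part 1: cross terms: (-20*-39 - 12*-21)=1032, (12*-21 - 38*-39)=1230, (38*6 - 16*-21)=564, (16*29 - 14*6)=380, (14*24 - -15*29)=771, (-15*-21 - -20*24)=795; twice the area = |4772| = 4772; area = 2386; answer 2386
Part 2: B1 = 2386; threaded value p + q = 2387; c = -2; remainder = value at the root: 9*(-2)^3 - 4*(-2)^2 + 1*(-2)^1 + 2 = (-72) + (-16) + (-2) + (2) = -88; answer -88
Part 3: B2 = -88; r = 21; T(3) = 3*(-50) + 3*(-50) + 3*(21) = -237; iterating: T(3)=-237, T(4)=-1011, T(5)=-3894, T(6)=-15426, T(7)=-60993, T(8)=-240939, T(9)=-952074, T(10)=-3762018, T(11)=-14865093, T(12)=-58737555, T(13)=-232093998, T(14)=-917089938, T(15)=-3623764473, T(16)=-14318845227; answer -14318845227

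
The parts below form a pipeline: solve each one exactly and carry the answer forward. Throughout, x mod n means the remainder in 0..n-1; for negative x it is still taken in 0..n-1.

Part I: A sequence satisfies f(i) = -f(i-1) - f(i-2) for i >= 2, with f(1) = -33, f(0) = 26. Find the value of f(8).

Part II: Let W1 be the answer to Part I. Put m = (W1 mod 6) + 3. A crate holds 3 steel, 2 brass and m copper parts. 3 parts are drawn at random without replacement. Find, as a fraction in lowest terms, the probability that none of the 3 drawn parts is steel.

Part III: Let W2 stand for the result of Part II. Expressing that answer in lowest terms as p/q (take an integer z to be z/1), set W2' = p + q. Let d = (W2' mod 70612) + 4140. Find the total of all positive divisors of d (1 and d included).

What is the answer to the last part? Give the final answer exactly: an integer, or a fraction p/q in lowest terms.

6252

Part I: f(2) = -1*(-33) - 1*(26) = 7; iterating: f(2)=7, f(3)=26, f(4)=-33, f(5)=7, f(6)=26, f(7)=-33, f(8)=7; answer 7
Part II: W1 = 7; m = 4; total draws C(9,3) = 84; favorable C(6,3) = 20; P = 5/21; answer 5/21
Part III: W2 = 5/21; threaded value p + q = 26; d = 4166; 4166 = 2 * 2083; sigma = (1 + 2) * (1 + 2083) = 3 * 2084 = 6252; answer 6252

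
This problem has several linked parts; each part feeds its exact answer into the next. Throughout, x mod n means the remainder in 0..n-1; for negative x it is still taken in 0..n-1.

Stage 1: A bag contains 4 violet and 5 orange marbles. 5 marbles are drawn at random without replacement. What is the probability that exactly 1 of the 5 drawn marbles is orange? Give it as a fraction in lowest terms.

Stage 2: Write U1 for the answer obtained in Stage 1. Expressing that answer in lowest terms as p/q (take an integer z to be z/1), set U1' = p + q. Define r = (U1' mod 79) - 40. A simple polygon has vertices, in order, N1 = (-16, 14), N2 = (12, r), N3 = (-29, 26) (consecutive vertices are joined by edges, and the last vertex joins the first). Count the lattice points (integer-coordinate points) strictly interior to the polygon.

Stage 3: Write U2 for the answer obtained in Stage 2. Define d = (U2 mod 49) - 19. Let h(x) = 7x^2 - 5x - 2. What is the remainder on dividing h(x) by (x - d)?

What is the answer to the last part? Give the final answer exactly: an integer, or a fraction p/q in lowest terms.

Stage 1: total draws C(9,5) = 126; favorable C(5,1)*C(4,4) = 5; P = 5/126; answer 5/126
Stage 2: U1 = 5/126; threaded value p + q = 131; r = 12; cross terms: (-16*12 - 12*14)=-360, (12*26 - -29*12)=660, (-29*14 - -16*26)=10; twice the area = |310| = 310; area = 155; boundary points = 2 + 1 + 1 = 4; strictly interior points = area - boundary/2 + 1 = 154; answer 154
Stage 3: U2 = 154; d = -12; remainder = value at the root: 7*(-12)^2 - 5*(-12)^1 - 2 = (1008) + (60) + (-2) = 1066; answer 1066

1066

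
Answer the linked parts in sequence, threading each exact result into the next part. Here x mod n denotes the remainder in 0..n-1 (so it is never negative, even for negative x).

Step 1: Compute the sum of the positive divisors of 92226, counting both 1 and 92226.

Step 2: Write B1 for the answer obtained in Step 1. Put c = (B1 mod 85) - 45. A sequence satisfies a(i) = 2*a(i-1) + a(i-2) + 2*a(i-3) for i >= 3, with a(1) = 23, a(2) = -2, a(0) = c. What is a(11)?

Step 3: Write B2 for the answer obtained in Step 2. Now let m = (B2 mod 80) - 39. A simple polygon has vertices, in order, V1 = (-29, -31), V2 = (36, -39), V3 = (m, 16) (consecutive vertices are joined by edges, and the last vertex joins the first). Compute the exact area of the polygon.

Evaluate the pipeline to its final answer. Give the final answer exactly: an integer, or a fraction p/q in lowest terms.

Step 1: 92226 = 2 * 3 * 19 * 809; sigma = (1 + 2) * (1 + 3) * (1 + 19) * (1 + 809) = 3 * 4 * 20 * 810 = 194400; answer 194400
Step 2: B1 = 194400; c = -40; a(3) = 2*(-2) + 1*(23) + 2*(-40) = -61; iterating: a(3)=-61, a(4)=-78, a(5)=-221, a(6)=-642, a(7)=-1661, a(8)=-4406, a(9)=-11757, a(10)=-31242, a(11)=-83053; answer -83053
Step 3: B2 = -83053; m = 28; cross terms: (-29*-39 - 36*-31)=2247, (36*16 - 28*-39)=1668, (28*-31 - -29*16)=-404; twice the area = |3511| = 3511; area = 3511/2; answer 3511/2

3511/2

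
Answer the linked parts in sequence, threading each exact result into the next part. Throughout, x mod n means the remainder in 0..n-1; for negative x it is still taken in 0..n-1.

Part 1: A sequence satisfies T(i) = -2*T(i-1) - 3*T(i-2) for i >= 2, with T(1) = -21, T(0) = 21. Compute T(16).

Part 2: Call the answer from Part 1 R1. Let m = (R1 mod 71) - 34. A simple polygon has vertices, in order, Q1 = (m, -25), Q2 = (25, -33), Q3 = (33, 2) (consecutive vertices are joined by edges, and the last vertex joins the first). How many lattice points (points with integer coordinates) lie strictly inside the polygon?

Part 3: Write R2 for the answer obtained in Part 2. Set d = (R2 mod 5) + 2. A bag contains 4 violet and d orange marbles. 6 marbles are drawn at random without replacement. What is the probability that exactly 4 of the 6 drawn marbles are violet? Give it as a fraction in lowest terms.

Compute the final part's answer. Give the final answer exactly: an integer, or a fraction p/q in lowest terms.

Part 1: T(2) = -2*(-21) - 3*(21) = -21; iterating: T(2)=-21, T(3)=105, T(4)=-147, T(5)=-21, T(6)=483, T(7)=-903, T(8)=357, T(9)=1995, T(10)=-5061, T(11)=4137, T(12)=6909, T(13)=-26229, T(14)=31731, T(15)=15225, T(16)=-125643; answer -125643
Part 2: R1 = -125643; m = -7; cross terms: (-7*-33 - 25*-25)=856, (25*2 - 33*-33)=1139, (33*-25 - -7*2)=-811; twice the area = |1184| = 1184; area = 592; boundary points = 8 + 1 + 1 = 10; strictly interior points = area - boundary/2 + 1 = 588; answer 588
Part 3: R2 = 588; d = 5; total draws C(9,6) = 84; favorable C(4,4)*C(5,2) = 10; P = 5/42; answer 5/42

5/42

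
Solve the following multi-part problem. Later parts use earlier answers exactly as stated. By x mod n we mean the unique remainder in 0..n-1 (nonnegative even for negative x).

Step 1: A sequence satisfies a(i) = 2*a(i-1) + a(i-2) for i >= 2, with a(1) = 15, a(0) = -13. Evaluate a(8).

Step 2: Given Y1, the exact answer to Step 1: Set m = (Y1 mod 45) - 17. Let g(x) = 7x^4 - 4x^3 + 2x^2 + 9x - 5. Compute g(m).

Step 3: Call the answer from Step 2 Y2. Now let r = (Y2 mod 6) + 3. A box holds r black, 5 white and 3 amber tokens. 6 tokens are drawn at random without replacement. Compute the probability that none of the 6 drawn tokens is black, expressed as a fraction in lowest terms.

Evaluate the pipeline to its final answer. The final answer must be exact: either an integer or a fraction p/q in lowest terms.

1/33

Step 1: a(2) = 2*(15) + 1*(-13) = 17; iterating: a(2)=17, a(3)=49, a(4)=115, a(5)=279, a(6)=673, a(7)=1625, a(8)=3923; answer 3923
Step 2: Y1 = 3923; m = -9; 7*(-9)^4 - 4*(-9)^3 + 2*(-9)^2 + 9*(-9)^1 - 5 = (45927) + (2916) + (162) + (-81) + (-5) = 48919; answer 48919
Step 3: Y2 = 48919; r = 4; total draws C(12,6) = 924; favorable C(8,6) = 28; P = 1/33; answer 1/33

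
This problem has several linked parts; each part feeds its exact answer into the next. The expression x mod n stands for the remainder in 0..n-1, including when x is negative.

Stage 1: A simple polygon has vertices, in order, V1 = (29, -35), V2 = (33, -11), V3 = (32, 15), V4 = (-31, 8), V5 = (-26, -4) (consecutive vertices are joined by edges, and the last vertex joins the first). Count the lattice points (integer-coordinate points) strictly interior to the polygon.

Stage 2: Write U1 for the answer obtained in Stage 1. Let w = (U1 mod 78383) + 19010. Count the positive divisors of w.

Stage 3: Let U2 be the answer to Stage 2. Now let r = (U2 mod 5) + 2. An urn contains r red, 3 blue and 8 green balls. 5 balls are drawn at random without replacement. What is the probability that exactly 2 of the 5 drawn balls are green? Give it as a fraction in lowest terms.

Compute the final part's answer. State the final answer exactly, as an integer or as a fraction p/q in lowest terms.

84/221

Stage 1: cross terms: (29*-11 - 33*-35)=836, (33*15 - 32*-11)=847, (32*8 - -31*15)=721, (-31*-4 - -26*8)=332, (-26*-35 - 29*-4)=1026; twice the area = |3762| = 3762; area = 1881; boundary points = 4 + 1 + 7 + 1 + 1 = 14; strictly interior points = area - boundary/2 + 1 = 1875; answer 1875
Stage 2: U1 = 1875; w = 20885; 20885 = 5 * 4177; number of divisors = (1+1) * (1+1) = 4; answer 4
Stage 3: U2 = 4; r = 6; total draws C(17,5) = 6188; favorable C(8,2)*C(9,3) = 2352; P = 84/221; answer 84/221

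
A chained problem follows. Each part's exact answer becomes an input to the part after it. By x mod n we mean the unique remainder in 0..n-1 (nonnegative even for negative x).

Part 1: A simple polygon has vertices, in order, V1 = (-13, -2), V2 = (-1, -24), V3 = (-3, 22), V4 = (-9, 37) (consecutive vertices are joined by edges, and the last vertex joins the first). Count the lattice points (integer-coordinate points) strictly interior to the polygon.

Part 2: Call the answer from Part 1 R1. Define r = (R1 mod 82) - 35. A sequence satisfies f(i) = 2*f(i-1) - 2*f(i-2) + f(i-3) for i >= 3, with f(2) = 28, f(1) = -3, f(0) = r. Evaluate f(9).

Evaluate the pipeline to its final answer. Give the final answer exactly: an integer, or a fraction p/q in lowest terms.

97

Part 1: cross terms: (-13*-24 - -1*-2)=310, (-1*22 - -3*-24)=-94, (-3*37 - -9*22)=87, (-9*-2 - -13*37)=499; twice the area = |802| = 802; area = 401; boundary points = 2 + 2 + 3 + 1 = 8; strictly interior points = area - boundary/2 + 1 = 398; answer 398
Part 2: R1 = 398; r = 35; f(3) = 2*(28) - 2*(-3) + 1*(35) = 97; iterating: f(3)=97, f(4)=135, f(5)=104, f(6)=35, f(7)=-3, f(8)=28, f(9)=97; answer 97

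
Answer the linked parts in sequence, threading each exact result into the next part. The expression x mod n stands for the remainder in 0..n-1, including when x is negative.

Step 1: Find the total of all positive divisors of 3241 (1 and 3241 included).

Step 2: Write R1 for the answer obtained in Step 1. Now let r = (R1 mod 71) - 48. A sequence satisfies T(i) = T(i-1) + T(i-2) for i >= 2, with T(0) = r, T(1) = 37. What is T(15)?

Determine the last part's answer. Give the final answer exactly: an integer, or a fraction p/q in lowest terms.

Step 1: 3241 = 7 * 463; sigma = (1 + 7) * (1 + 463) = 8 * 464 = 3712; answer 3712
Step 2: R1 = 3712; r = -28; T(2) = 1*(37) + 1*(-28) = 9; iterating: T(2)=9, T(3)=46, T(4)=55, T(5)=101, T(6)=156, T(7)=257, T(8)=413, T(9)=670, T(10)=1083, T(11)=1753, T(12)=2836, T(13)=4589, T(14)=7425, T(15)=12014; answer 12014

12014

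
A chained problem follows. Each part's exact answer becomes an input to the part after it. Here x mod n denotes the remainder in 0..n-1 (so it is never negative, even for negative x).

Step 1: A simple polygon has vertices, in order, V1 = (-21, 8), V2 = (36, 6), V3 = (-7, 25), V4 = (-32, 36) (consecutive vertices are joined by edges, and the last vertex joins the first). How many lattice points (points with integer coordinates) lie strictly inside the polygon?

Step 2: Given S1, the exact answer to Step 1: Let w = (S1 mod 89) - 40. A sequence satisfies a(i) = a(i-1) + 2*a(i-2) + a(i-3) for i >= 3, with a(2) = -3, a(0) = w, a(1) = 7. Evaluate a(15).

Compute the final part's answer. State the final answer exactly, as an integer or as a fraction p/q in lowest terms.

270127

Step 1: cross terms: (-21*6 - 36*8)=-414, (36*25 - -7*6)=942, (-7*36 - -32*25)=548, (-32*8 - -21*36)=500; twice the area = |1576| = 1576; area = 788; boundary points = 1 + 1 + 1 + 1 = 4; strictly interior points = area - boundary/2 + 1 = 787; answer 787
Step 2: S1 = 787; w = 35; a(3) = 1*(-3) + 2*(7) + 1*(35) = 46; iterating: a(3)=46, a(4)=47, a(5)=136, a(6)=276, a(7)=595, a(8)=1283, a(9)=2749, a(10)=5910, a(11)=12691, a(12)=27260, a(13)=58552, a(14)=125763, a(15)=270127; answer 270127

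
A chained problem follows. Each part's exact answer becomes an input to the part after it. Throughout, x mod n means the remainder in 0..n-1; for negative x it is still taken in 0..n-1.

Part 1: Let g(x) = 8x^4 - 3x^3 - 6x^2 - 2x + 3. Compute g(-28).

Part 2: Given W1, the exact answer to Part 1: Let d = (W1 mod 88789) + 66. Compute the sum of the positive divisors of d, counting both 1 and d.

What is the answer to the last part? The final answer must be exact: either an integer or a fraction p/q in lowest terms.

Part 1: 8*(-28)^4 - 3*(-28)^3 - 6*(-28)^2 - 2*(-28)^1 + 3 = (4917248) + (65856) + (-4704) + (56) + (3) = 4978459; answer 4978459
Part 2: W1 = 4978459; d = 6341; 6341 = 17 * 373; sigma = (1 + 17) * (1 + 373) = 18 * 374 = 6732; answer 6732

6732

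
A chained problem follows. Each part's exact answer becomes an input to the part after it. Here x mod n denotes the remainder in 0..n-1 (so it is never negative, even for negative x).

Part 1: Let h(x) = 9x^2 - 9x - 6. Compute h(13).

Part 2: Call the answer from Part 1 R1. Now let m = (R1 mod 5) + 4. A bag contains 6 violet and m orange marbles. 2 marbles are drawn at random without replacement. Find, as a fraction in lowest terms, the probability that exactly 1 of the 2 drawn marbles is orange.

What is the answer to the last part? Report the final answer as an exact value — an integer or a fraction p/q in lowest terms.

Part 1: 9*(13)^2 - 9*(13)^1 - 6 = (1521) + (-117) + (-6) = 1398; answer 1398
Part 2: R1 = 1398; m = 7; total draws C(13,2) = 78; favorable C(7,1)*C(6,1) = 42; P = 7/13; answer 7/13

7/13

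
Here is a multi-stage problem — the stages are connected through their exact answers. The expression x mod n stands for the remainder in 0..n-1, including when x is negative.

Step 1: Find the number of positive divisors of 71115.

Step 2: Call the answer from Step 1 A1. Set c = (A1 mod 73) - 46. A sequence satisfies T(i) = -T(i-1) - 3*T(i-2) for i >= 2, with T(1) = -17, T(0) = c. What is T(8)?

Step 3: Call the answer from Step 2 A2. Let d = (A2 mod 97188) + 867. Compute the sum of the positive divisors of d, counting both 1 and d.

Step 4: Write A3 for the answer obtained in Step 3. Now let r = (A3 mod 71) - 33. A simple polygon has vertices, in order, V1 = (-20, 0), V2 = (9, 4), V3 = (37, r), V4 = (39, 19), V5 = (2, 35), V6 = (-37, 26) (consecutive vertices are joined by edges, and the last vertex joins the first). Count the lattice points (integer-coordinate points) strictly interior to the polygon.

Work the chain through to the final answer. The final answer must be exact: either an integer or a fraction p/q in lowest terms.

Step 1: 71115 = 3 * 5 * 11 * 431; number of divisors = (1+1) * (1+1) * (1+1) * (1+1) = 16; answer 16
Step 2: A1 = 16; c = -30; T(2) = -1*(-17) - 3*(-30) = 107; iterating: T(2)=107, T(3)=-56, T(4)=-265, T(5)=433, T(6)=362, T(7)=-1661, T(8)=575; answer 575
Step 3: A2 = 575; d = 1442; 1442 = 2 * 7 * 103; sigma = (1 + 2) * (1 + 7) * (1 + 103) = 3 * 8 * 104 = 2496; answer 2496
Step 4: A3 = 2496; r = -22; cross terms: (-20*4 - 9*0)=-80, (9*-22 - 37*4)=-346, (37*19 - 39*-22)=1561, (39*35 - 2*19)=1327, (2*26 - -37*35)=1347, (-37*0 - -20*26)=520; twice the area = |4329| = 4329; area = 4329/2; boundary points = 1 + 2 + 1 + 1 + 3 + 1 = 9; strictly interior points = area - boundary/2 + 1 = 2161; answer 2161

2161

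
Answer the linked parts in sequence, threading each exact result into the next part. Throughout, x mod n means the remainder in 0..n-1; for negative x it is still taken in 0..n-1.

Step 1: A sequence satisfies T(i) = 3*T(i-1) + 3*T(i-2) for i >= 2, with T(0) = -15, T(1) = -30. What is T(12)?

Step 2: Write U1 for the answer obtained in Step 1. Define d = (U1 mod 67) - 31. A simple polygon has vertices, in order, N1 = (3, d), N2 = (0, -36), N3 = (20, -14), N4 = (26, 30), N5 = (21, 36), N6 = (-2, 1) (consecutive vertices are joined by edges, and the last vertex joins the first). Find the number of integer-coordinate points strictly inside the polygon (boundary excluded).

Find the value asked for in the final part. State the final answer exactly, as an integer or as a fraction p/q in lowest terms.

1000

Step 1: T(2) = 3*(-30) + 3*(-15) = -135; iterating: T(2)=-135, T(3)=-495, T(4)=-1890, T(5)=-7155, T(6)=-27135, T(7)=-102870, T(8)=-390015, T(9)=-1478655, T(10)=-5606010, T(11)=-21253995, T(12)=-80580015; answer -80580015
Step 2: U1 = -80580015; d = -17; cross terms: (3*-36 - 0*-17)=-108, (0*-14 - 20*-36)=720, (20*30 - 26*-14)=964, (26*36 - 21*30)=306, (21*1 - -2*36)=93, (-2*-17 - 3*1)=31; twice the area = |2006| = 2006; area = 1003; boundary points = 1 + 2 + 2 + 1 + 1 + 1 = 8; strictly interior points = area - boundary/2 + 1 = 1000; answer 1000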